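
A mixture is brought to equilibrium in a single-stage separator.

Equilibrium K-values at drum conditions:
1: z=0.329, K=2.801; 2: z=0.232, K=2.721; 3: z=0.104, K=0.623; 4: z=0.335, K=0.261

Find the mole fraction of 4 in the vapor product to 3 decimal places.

Newton iteration, ψ⁰ = 0.34:
  ψ = 0.340: g = 0.2438, g' = -1.030 → ψ = 0.577
  ψ = 0.577: g = 0.0095, g' = -1.010 → ψ = 0.586
Converged at ψ = 0.586.
Compositions from xᵢ = zᵢ/(1+ψ(Kᵢ−1)), yᵢ = Kᵢxᵢ:
  1: x = 0.160, y = 0.448
  2: x = 0.116, y = 0.314
  3: x = 0.133, y = 0.083
  4: x = 0.591, y = 0.154

y_4 = 0.154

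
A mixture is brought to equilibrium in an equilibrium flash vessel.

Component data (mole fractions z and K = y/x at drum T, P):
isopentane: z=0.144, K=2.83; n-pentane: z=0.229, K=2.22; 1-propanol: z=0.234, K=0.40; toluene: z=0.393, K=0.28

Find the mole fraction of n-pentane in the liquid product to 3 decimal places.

Newton iteration, β⁰ = 0.5:
  β = 0.500: g = -0.3316, g' = -0.932 → β = 0.144
  β = 0.144: g = -0.0235, g' = -0.903 → β = 0.118
  β = 0.118: g = 0.0003, g' = -0.927 → β = 0.119
Converged at β = 0.119.
Compositions from xᵢ = zᵢ/(1+β(Kᵢ−1)), yᵢ = Kᵢxᵢ:
  isopentane: x = 0.118, y = 0.335
  n-pentane: x = 0.200, y = 0.444
  1-propanol: x = 0.252, y = 0.101
  toluene: x = 0.430, y = 0.120

x_n-pentane = 0.200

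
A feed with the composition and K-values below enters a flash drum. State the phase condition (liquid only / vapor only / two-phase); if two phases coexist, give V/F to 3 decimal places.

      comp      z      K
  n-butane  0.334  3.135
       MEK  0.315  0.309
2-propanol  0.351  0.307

two-phase, V/F = 0.171

ΣzᵢKᵢ = 1.252; Σzᵢ/Kᵢ = 2.269.
Both exceed 1, so a two-phase solution exists.
Newton iteration, ψ⁰ = 0.5:
  ψ = 0.500: g = -0.3599, g' = -1.102 → ψ = 0.173
  ψ = 0.173: g = -0.0034, g' = -1.223 → ψ = 0.171
Converged at ψ = 0.171.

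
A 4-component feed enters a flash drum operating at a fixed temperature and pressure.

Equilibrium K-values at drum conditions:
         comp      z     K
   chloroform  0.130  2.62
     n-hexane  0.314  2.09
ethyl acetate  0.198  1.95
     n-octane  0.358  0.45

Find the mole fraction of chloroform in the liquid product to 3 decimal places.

Material balance + equilibrium reduce to Σ zᵢ(Kᵢ−1)/(1+V/F(Kᵢ−1)) = 0.
Feasibility: ΣzᵢKᵢ = 1.544, Σzᵢ/Kᵢ = 1.097 — both > 1, two phases present.
Newton–Raphson from V/F = 0.46:
  V/F = 0.460: g = 0.2159, g' = -0.558 → V/F = 0.847
  V/F = 0.847: g = 0.0024, g' = -0.596 → V/F = 0.851
Converged at V/F = 0.851.
Compositions from xᵢ = zᵢ/(1+V/F(Kᵢ−1)), yᵢ = Kᵢxᵢ:
  chloroform: x = 0.055, y = 0.143
  n-hexane: x = 0.163, y = 0.340
  ethyl acetate: x = 0.109, y = 0.214
  n-octane: x = 0.673, y = 0.303

x_chloroform = 0.055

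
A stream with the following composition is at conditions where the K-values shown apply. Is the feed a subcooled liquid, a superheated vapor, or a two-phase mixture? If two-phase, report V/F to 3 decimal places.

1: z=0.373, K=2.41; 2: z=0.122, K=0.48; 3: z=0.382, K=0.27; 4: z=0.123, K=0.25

two-phase, V/F = 0.093

ΣzᵢKᵢ = 1.091; Σzᵢ/Kᵢ = 2.316.
Both exceed 1, so a two-phase solution exists.
Material balance + equilibrium reduce to Σ zᵢ(Kᵢ−1)/(1+ψ(Kᵢ−1)) = 0.
Newton iteration, ψ⁰ = 0.56:
  ψ = 0.560: g = -0.4264, g' = -1.085 → ψ = 0.167
  ψ = 0.167: g = -0.0669, g' = -0.880 → ψ = 0.091
  ψ = 0.091: g = 0.0018, g' = -0.932 → ψ = 0.093
Converged at ψ = 0.093.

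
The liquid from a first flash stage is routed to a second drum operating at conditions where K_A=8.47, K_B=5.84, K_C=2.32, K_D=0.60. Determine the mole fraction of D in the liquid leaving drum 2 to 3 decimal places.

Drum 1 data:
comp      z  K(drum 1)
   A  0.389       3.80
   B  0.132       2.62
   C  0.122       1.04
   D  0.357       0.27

Drum 1:
Material balance + equilibrium reduce to Σ zᵢ(Kᵢ−1)/(1+ψ₁(Kᵢ−1)) = 0.
g(0) = ΣzᵢKᵢ − 1 = 1.047 and g(1) = 1 − Σzᵢ/Kᵢ = -0.592, so a root lies in (0, 1).
Iterate (Newton) starting at ψ₁ = 0.38:
  ψ₁ = 0.380: g = 0.3042, g' = -1.213 → ψ₁ = 0.631
  ψ₁ = 0.631: g = 0.0213, g' = -1.137 → ψ₁ = 0.649
Converged at ψ₁ = 0.649.
Drum-1 compositions:
  A: x = 0.138, y = 0.525
  B: x = 0.064, y = 0.169
  C: x = 0.119, y = 0.124
  D: x = 0.679, y = 0.183
Drum-2 feed = drum-1 liquid: z₂ = (0.1380, 0.0643, 0.1189, 0.6787).
Drum 2:
Material balance + equilibrium reduce to Σ zᵢ(Kᵢ−1)/(1+ψ₂(Kᵢ−1)) = 0.
Feasibility: ΣzᵢKᵢ = 2.228, Σzᵢ/Kᵢ = 1.210 — both > 1, two phases present.
Newton iteration, ψ₂⁰ = 0.5:
  ψ₂ = 0.500: g = 0.0640, g' = -0.717 → ψ₂ = 0.589
  ψ₂ = 0.589: g = 0.0048, g' = -0.617 → ψ₂ = 0.597
Converged at ψ₂ = 0.597.
  A: x = 0.025, y = 0.214
  B: x = 0.017, y = 0.097
  C: x = 0.067, y = 0.154
  D: x = 0.892, y = 0.535

x_D (drum 2) = 0.892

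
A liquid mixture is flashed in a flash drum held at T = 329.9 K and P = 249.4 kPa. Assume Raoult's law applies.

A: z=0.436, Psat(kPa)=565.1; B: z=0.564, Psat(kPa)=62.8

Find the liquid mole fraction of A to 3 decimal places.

Raoult's law: Kᵢ = Pᵢˢᵃᵗ/P = Pᵢˢᵃᵗ/249.4.
  K_A = 565.1/249.4 = 2.26584, K_B = 62.8/249.4 = 0.25180
Rachford–Rice: g(β) = Σ zᵢ(Kᵢ−1)/(1+β(Kᵢ−1)) = 0.
Check two-phase: ΣzᵢKᵢ = 1.130 > 1 and Σzᵢ/Kᵢ = 2.432 > 1, so g(0) = 0.130 > 0 and g(1) = -1.432 < 0.
Binary case is linear: z₁(K₁−1)(1+β(K₂−1)) + z₂(K₂−1)(1+β(K₁−1)) = 0
⇒ β = [z₁(K₁−1)+z₂(K₂−1)] / [−(K₁−1)(K₂−1)] = 0.1299/0.9471 = 0.137
Compositions from xᵢ = zᵢ/(1+β(Kᵢ−1)), yᵢ = Kᵢxᵢ:
  A: x = 0.371, y = 0.842
  B: x = 0.629, y = 0.158

x_A = 0.371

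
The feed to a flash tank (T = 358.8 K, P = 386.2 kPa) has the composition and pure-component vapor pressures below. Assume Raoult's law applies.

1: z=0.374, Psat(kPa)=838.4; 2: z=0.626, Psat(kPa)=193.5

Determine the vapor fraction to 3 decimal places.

ψ = 0.215

Raoult's law: Kᵢ = Pᵢˢᵃᵗ/P = Pᵢˢᵃᵗ/386.2.
  K_1 = 838.4/386.2 = 2.17090, K_2 = 193.5/386.2 = 0.50104
Rachford–Rice: g(ψ) = Σ zᵢ(Kᵢ−1)/(1+ψ(Kᵢ−1)) = 0.
Check two-phase: ΣzᵢKᵢ = 1.126 > 1 and Σzᵢ/Kᵢ = 1.422 > 1, so g(0) = 0.126 > 0 and g(1) = -0.422 < 0.
Newton–Raphson from ψ = 0.33:
  ψ = 0.330: g = -0.0581, g' = -0.490 → ψ = 0.212
  ψ = 0.212: g = 0.0018, g' = -0.524 → ψ = 0.215
Converged at ψ = 0.215.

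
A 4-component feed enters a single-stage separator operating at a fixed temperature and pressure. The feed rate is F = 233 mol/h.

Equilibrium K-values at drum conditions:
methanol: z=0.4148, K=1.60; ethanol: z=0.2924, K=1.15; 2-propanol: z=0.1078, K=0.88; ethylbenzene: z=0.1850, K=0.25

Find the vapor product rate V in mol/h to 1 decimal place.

V = 114.2 mol/h

Newton–Raphson from V/F = 0.5:
  V/F = 0.5000: g = -0.00352, g' = -0.3622 → V/F = 0.4903
  V/F = 0.4903: g = -0.00003, g' = -0.3569 → V/F = 0.4902
Converged at V/F = 0.4902.
Then V = V/F·F = 0.4902·233 = 114.2 mol/h and L = F − V = 118.8 mol/h.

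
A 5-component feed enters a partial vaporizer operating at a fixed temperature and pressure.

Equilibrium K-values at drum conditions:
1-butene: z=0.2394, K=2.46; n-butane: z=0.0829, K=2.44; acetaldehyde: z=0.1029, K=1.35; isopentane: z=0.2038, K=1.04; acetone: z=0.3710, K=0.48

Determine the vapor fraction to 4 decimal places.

Material balance + equilibrium reduce to Σ zᵢ(Kᵢ−1)/(1+ψ(Kᵢ−1)) = 0.
g(0) = ΣzᵢKᵢ − 1 = 0.3201 and g(1) = 1 − Σzᵢ/Kᵢ = -0.1764, so a root lies in (0, 1).
Iterate (Newton) starting at ψ = 0.53:
  ψ = 0.5300: g = 0.03680, g' = -0.4179 → ψ = 0.6180
  ψ = 0.6180: g = 0.00018, g' = -0.4158 → ψ = 0.6185
Converged at ψ = 0.6185.

ψ = 0.6185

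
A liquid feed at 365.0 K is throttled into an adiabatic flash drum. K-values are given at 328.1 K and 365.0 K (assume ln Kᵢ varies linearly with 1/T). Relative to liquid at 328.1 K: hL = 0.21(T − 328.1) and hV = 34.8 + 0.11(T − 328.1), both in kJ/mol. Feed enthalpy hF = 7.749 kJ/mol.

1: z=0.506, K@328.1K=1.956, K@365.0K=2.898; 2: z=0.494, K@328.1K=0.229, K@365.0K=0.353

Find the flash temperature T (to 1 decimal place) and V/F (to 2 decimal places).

T = 332.3 K, V/F = 0.20

Adiabatic flash: solve Rachford–Rice at each trial T, then check hF = ψ·hV(T) + (1−ψ)·hL(T).
  T = 328.1 K: K = (1.956, 0.229), RR gives ψ = 0.140, H_out = 4.856 kJ/mol
  T = 365.0 K: K = (2.898, 0.353), RR gives ψ = 0.522, H_out = 23.982 kJ/mol
  T = 346.6 K: K = (2.407, 0.288), RR gives ψ = 0.359, H_out = 15.727 kJ/mol
  T = 337.4 K: K = (2.177, 0.258), RR gives ψ = 0.262, H_out = 10.828 kJ/mol
  T = 332.8 K: K = (2.066, 0.243), RR gives ψ = 0.205, H_out = 8.040 kJ/mol
  T = 330.5 K: K = (2.012, 0.236), RR gives ψ = 0.174, H_out = 6.530 kJ/mol
  T = 331.6 K: K = (2.038, 0.240), RR gives ψ = 0.189, H_out = 7.263 kJ/mol
  T = 332.2 K: K = (2.052, 0.241), RR gives ψ = 0.198, H_out = 7.654 kJ/mol
Linear interpolation between T = 332.2 (H_out = 7.654) and T = 332.8 (H_out = 8.040) on hF = 7.749 gives T ≈ 332.3 K, at which ψ = 0.20.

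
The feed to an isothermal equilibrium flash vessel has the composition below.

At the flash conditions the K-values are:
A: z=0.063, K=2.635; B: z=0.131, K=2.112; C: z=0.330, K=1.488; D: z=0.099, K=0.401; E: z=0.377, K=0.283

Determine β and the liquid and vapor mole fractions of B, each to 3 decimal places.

Let β = V/F and solve Σ zᵢ(Kᵢ−1)/(1+β(Kᵢ−1)) = 0.
Feasibility: ΣzᵢKᵢ = 1.080, Σzᵢ/Kᵢ = 1.887 — both > 1, two phases present.
Newton–Raphson from β = 0.52:
  β = 0.520: g = -0.2407, g' = -0.732 → β = 0.191
  β = 0.191: g = -0.0343, g' = -0.579 → β = 0.132
Converged at β = 0.132.
Compositions from xᵢ = zᵢ/(1+β(Kᵢ−1)), yᵢ = Kᵢxᵢ:
  A: x = 0.052, y = 0.137
  B: x = 0.114, y = 0.241
  C: x = 0.310, y = 0.461
  D: x = 0.108, y = 0.043
  E: x = 0.416, y = 0.118

β = 0.132, x_B = 0.114, y_B = 0.241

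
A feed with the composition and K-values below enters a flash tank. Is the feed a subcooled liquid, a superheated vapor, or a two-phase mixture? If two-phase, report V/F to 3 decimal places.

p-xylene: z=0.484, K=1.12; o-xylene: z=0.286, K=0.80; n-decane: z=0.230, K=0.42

subcooled liquid

ΣzᵢKᵢ = 0.867; Σzᵢ/Kᵢ = 1.337.
Since ΣzᵢKᵢ < 1 the mixture is below its bubble point — single liquid phase.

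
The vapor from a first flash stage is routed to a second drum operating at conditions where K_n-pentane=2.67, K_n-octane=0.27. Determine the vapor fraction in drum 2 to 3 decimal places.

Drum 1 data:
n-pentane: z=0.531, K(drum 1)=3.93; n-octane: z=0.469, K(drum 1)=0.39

Drum 1:
Rachford–Rice: g(ψ₁) = Σ zᵢ(Kᵢ−1)/(1+ψ₁(Kᵢ−1)) = 0.
Check two-phase: ΣzᵢKᵢ = 2.270 > 1 and Σzᵢ/Kᵢ = 1.338 > 1, so g(0) = 1.270 > 0 and g(1) = -0.338 < 0.
Binary case is linear: z₁(K₁−1)(1+ψ₁(K₂−1)) + z₂(K₂−1)(1+ψ₁(K₁−1)) = 0
⇒ ψ₁ = [z₁(K₁−1)+z₂(K₂−1)] / [−(K₁−1)(K₂−1)] = 1.2697/1.7873 = 0.710
Drum-1 compositions:
  n-pentane: x = 0.172, y = 0.677
  n-octane: x = 0.828, y = 0.323
Drum-2 feed = drum-1 vapor: z₂ = (0.6772, 0.3228).
Drum 2:
Rachford–Rice: g(ψ₂) = Σ zᵢ(Kᵢ−1)/(1+ψ₂(Kᵢ−1)) = 0.
g(0) = ΣzᵢKᵢ − 1 = 0.895 and g(1) = 1 − Σzᵢ/Kᵢ = -0.449, so a root lies in (0, 1).
Binary case is linear: z₁(K₁−1)(1+ψ₂(K₂−1)) + z₂(K₂−1)(1+ψ₂(K₁−1)) = 0
⇒ ψ₂ = [z₁(K₁−1)+z₂(K₂−1)] / [−(K₁−1)(K₂−1)] = 0.8953/1.2191 = 0.734
  n-pentane: x = 0.304, y = 0.812
  n-octane: x = 0.696, y = 0.188

V/F (drum 2) = 0.734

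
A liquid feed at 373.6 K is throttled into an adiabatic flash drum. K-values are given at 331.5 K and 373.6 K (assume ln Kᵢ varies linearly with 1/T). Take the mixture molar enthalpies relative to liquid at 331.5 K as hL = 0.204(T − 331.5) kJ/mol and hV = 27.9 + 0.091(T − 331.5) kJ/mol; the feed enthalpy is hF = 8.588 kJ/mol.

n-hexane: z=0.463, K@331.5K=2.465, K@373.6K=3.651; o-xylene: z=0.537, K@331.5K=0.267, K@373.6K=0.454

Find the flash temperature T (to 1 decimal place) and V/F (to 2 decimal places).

T = 334.2 K, V/F = 0.29

Adiabatic flash: solve Rachford–Rice at each trial T, then check hF = ψ·hV(T) + (1−ψ)·hL(T).
  T = 331.5 K: K = (2.465, 0.267), RR gives ψ = 0.265, H_out = 7.396 kJ/mol
  T = 373.6 K: K = (3.651, 0.454), RR gives ψ = 0.645, H_out = 23.525 kJ/mol
  T = 352.6 K: K = (3.037, 0.354), RR gives ψ = 0.453, H_out = 15.863 kJ/mol
  T = 342.1 K: K = (2.746, 0.309), RR gives ψ = 0.362, H_out = 11.841 kJ/mol
  T = 336.8 K: K = (2.604, 0.288), RR gives ψ = 0.315, H_out = 9.683 kJ/mol
  T = 334.1 K: K = (2.533, 0.277), RR gives ψ = 0.290, H_out = 8.537 kJ/mol
  T = 335.5 K: K = (2.570, 0.282), RR gives ψ = 0.303, H_out = 9.136 kJ/mol
Linear interpolation between T = 334.1 (H_out = 8.537) and T = 335.5 (H_out = 9.136) on hF = 8.588 gives T ≈ 334.2 K, at which ψ = 0.29.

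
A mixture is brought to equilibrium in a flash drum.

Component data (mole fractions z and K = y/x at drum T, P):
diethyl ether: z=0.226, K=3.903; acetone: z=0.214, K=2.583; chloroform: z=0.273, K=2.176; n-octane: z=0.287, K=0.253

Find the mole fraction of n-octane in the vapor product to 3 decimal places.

y_n-octane = 0.175

Let ψ = V/F and solve Σ zᵢ(Kᵢ−1)/(1+ψ(Kᵢ−1)) = 0.
g(0) = ΣzᵢKᵢ − 1 = 1.101 and g(1) = 1 − Σzᵢ/Kᵢ = -0.401, so a root lies in (0, 1).
Newton–Raphson from ψ = 0.53:
  ψ = 0.530: g = 0.2855, g' = -1.036 → ψ = 0.806
  ψ = 0.806: g = -0.0280, g' = -1.384 → ψ = 0.785
Converged at ψ = 0.785.
Compositions from xᵢ = zᵢ/(1+ψ(Kᵢ−1)), yᵢ = Kᵢxᵢ:
  diethyl ether: x = 0.069, y = 0.269
  acetone: x = 0.095, y = 0.247
  chloroform: x = 0.142, y = 0.309
  n-octane: x = 0.694, y = 0.175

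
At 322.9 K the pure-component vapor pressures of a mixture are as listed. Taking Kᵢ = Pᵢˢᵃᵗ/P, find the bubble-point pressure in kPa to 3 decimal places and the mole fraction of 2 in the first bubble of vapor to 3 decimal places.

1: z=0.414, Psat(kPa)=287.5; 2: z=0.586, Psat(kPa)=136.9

Pbub = 199.248 kPa, y_2 = 0.403

At the bubble point ψ → 0, so ΣzᵢKᵢ = 1 with Kᵢ = Pᵢˢᵃᵗ/P ⇒ P = ΣzᵢPᵢˢᵃᵗ.
P = 0.414·287.5 + 0.586·136.9 = 199.248 kPa
yᵢ = zᵢPᵢˢᵃᵗ/P ⇒ y_2 = 0.586·136.9/199.248 = 0.403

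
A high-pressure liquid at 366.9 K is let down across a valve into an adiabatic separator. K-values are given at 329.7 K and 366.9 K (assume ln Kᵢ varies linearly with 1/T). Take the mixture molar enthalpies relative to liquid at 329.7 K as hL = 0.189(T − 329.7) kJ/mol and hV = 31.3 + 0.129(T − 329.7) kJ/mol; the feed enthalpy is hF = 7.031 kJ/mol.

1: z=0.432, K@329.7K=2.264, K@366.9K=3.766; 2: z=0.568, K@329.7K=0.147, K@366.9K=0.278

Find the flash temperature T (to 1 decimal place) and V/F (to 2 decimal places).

T = 339.2 K, V/F = 0.17

Adiabatic flash: solve Rachford–Rice at each trial T, then check hF = ψ·hV(T) + (1−ψ)·hL(T).
  T = 329.7 K: K = (2.264, 0.147), RR gives ψ = 0.057, H_out = 1.787 kJ/mol
  T = 366.9 K: K = (3.766, 0.278), RR gives ψ = 0.393, H_out = 18.454 kJ/mol
  T = 348.3 K: K = (2.960, 0.206), RR gives ψ = 0.254, H_out = 11.183 kJ/mol
  T = 339.0 K: K = (2.598, 0.175), RR gives ψ = 0.168, H_out = 6.923 kJ/mol
  T = 343.6 K: K = (2.774, 0.190), RR gives ψ = 0.213, H_out = 9.110 kJ/mol
  T = 341.3 K: K = (2.685, 0.182), RR gives ψ = 0.191, H_out = 8.039 kJ/mol
Linear interpolation between T = 339.0 (H_out = 6.923) and T = 341.3 (H_out = 8.039) on hF = 7.031 gives T ≈ 339.2 K, at which ψ = 0.17.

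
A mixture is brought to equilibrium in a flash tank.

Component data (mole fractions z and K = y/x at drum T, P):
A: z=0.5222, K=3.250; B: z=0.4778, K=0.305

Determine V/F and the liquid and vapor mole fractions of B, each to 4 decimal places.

Material balance + equilibrium reduce to Σ zᵢ(Kᵢ−1)/(1+V/F(Kᵢ−1)) = 0.
g(0) = ΣzᵢKᵢ − 1 = 0.8429 and g(1) = 1 − Σzᵢ/Kᵢ = -0.7272, so a root lies in (0, 1).
Newton–Raphson from V/F = 0.33:
  V/F = 0.3300: g = 0.24339, g' = -1.2593 → V/F = 0.5233
  V/F = 0.5233: g = 0.01776, g' = -1.1276 → V/F = 0.5390
Converged at V/F = 0.5390.
Compositions from xᵢ = zᵢ/(1+V/F(Kᵢ−1)), yᵢ = Kᵢxᵢ:
  A: x = 0.2360, y = 0.7670
  B: x = 0.7640, y = 0.2330

V/F = 0.5390, x_B = 0.7640, y_B = 0.2330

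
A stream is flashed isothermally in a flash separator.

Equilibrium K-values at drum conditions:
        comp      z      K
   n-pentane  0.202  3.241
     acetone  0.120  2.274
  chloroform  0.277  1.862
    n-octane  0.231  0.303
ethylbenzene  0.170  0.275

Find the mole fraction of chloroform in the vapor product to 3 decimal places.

Newton–Raphson from ψ = 0.53:
  ψ = 0.530: g = 0.0066, g' = -0.896 → ψ = 0.537
Converged at ψ = 0.537.
Compositions from xᵢ = zᵢ/(1+ψ(Kᵢ−1)), yᵢ = Kᵢxᵢ:
  n-pentane: x = 0.092, y = 0.297
  acetone: x = 0.071, y = 0.162
  chloroform: x = 0.189, y = 0.353
  n-octane: x = 0.369, y = 0.112
  ethylbenzene: x = 0.278, y = 0.077

y_chloroform = 0.353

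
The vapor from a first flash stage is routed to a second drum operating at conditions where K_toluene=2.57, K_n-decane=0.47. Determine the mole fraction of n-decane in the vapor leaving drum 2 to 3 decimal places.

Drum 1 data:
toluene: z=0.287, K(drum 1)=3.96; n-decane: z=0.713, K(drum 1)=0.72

y_n-decane (drum 2) = 0.351

Drum 1:
Binary case is linear: z₁(K₁−1)(1+ψ₁(K₂−1)) + z₂(K₂−1)(1+ψ₁(K₁−1)) = 0
⇒ ψ₁ = [z₁(K₁−1)+z₂(K₂−1)] / [−(K₁−1)(K₂−1)] = 0.6499/0.8288 = 0.784
Drum-1 compositions:
  toluene: x = 0.086, y = 0.342
  n-decane: x = 0.914, y = 0.658
Drum-2 feed = drum-1 vapor: z₂ = (0.3422, 0.6578).
Drum 2:
Binary case is linear: z₁(K₁−1)(1+ψ₂(K₂−1)) + z₂(K₂−1)(1+ψ₂(K₁−1)) = 0
⇒ ψ₂ = [z₁(K₁−1)+z₂(K₂−1)] / [−(K₁−1)(K₂−1)] = 0.1887/0.8321 = 0.227
  toluene: x = 0.252, y = 0.649
  n-decane: x = 0.748, y = 0.351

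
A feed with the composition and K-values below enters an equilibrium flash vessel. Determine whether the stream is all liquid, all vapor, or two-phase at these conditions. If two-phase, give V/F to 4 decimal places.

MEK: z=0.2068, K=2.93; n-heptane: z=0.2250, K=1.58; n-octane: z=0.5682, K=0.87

ΣzᵢKᵢ = 1.4558; Σzᵢ/Kᵢ = 0.8661.
Since Σzᵢ/Kᵢ < 1 the mixture is above its dew point — single vapor phase.

all vapor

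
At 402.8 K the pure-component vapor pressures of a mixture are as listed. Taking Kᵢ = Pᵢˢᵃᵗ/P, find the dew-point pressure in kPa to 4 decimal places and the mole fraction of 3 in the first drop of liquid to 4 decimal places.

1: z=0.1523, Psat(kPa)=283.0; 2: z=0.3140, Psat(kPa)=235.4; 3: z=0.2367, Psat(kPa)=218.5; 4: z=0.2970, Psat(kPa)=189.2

Pdew = 220.9884 kPa, x_3 = 0.2394

At the dew point ψ → 1, so Σzᵢ/Kᵢ = 1 with Kᵢ = Pᵢˢᵃᵗ/P ⇒ 1/P = Σzᵢ/Pᵢˢᵃᵗ.
1/P = 0.1523/283.0 + 0.3140/235.4 + 0.2367/218.5 + 0.2970/189.2 = 0.0045251 ⇒ P = 220.9884 kPa
xᵢ = zᵢP/Pᵢˢᵃᵗ ⇒ x_3 = 0.2367·220.9884/218.5 = 0.2394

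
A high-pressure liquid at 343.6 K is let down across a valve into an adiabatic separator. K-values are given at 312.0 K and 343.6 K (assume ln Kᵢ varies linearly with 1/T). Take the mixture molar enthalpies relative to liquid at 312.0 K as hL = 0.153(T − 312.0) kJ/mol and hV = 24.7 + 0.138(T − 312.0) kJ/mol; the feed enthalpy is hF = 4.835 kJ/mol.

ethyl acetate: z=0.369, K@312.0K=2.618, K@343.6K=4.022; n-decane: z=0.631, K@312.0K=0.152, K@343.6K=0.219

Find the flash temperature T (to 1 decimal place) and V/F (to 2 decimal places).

T = 322.0 K, V/F = 0.13

Adiabatic flash: solve Rachford–Rice at each trial T, then check hF = ψ·hV(T) + (1−ψ)·hL(T).
  T = 312.0 K: K = (2.618, 0.152), RR gives ψ = 0.045, H_out = 1.115 kJ/mol
  T = 343.6 K: K = (4.022, 0.219), RR gives ψ = 0.264, H_out = 11.222 kJ/mol
  T = 327.8 K: K = (3.279, 0.184), RR gives ψ = 0.175, H_out = 6.706 kJ/mol
  T = 319.9 K: K = (2.938, 0.168), RR gives ψ = 0.118, H_out = 4.103 kJ/mol
  T = 323.9 K: K = (3.108, 0.176), RR gives ψ = 0.148, H_out = 5.460 kJ/mol
  T = 321.9 K: K = (3.022, 0.172), RR gives ψ = 0.133, H_out = 4.792 kJ/mol
Linear interpolation between T = 321.9 (H_out = 4.792) and T = 323.9 (H_out = 5.460) on hF = 4.835 gives T ≈ 322.0 K, at which ψ = 0.13.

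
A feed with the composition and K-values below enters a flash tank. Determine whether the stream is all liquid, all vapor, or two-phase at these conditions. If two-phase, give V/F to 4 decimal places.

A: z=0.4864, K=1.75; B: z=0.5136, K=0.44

two-phase, V/F = 0.1838

ΣzᵢKᵢ = 1.0772; Σzᵢ/Kᵢ = 1.4452.
Both exceed 1, so a two-phase solution exists.
Binary case is linear: z₁(K₁−1)(1+ψ(K₂−1)) + z₂(K₂−1)(1+ψ(K₁−1)) = 0
⇒ ψ = [z₁(K₁−1)+z₂(K₂−1)] / [−(K₁−1)(K₂−1)] = 0.07718/0.42000 = 0.1838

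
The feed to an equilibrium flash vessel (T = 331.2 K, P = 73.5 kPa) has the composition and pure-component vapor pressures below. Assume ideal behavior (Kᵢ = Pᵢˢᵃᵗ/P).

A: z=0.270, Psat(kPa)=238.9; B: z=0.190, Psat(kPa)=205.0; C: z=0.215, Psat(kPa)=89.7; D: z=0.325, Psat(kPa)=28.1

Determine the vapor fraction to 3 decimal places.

ψ = 0.800

Raoult's law: Kᵢ = Pᵢˢᵃᵗ/P = Pᵢˢᵃᵗ/73.5.
  K_A = 238.9/73.5 = 3.25034, K_B = 205.0/73.5 = 2.78912, K_C = 89.7/73.5 = 1.22041, K_D = 28.1/73.5 = 0.38231
Let ψ = V/F and solve Σ zᵢ(Kᵢ−1)/(1+ψ(Kᵢ−1)) = 0.
g(0) = ΣzᵢKᵢ − 1 = 0.794 and g(1) = 1 − Σzᵢ/Kᵢ = -0.177, so a root lies in (0, 1).
Newton–Raphson from ψ = 0.5:
  ψ = 0.500: g = 0.2176, g' = -0.740 → ψ = 0.794
  ψ = 0.794: g = 0.0049, g' = -0.765 → ψ = 0.800
Converged at ψ = 0.800.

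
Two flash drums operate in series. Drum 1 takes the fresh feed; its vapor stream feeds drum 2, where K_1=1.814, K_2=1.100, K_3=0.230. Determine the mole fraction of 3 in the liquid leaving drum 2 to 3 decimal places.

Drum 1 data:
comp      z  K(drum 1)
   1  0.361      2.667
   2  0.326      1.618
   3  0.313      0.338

Drum 1:
Rachford–Rice: g(ψ₁) = Σ zᵢ(Kᵢ−1)/(1+ψ₁(Kᵢ−1)) = 0.
g(0) = ΣzᵢKᵢ − 1 = 0.596 and g(1) = 1 − Σzᵢ/Kᵢ = -0.263, so a root lies in (0, 1).
Iterate (Newton) starting at ψ₁ = 0.59:
  ψ₁ = 0.590: g = 0.1110, g' = -0.691 → ψ₁ = 0.751
  ψ₁ = 0.751: g = -0.0069, g' = -0.798 → ψ₁ = 0.742
Converged at ψ₁ = 0.742.
Drum-1 compositions:
  1: x = 0.161, y = 0.430
  2: x = 0.224, y = 0.362
  3: x = 0.615, y = 0.208
Drum-2 feed = drum-1 vapor: z₂ = (0.4304, 0.3617, 0.2079).
Drum 2:
Rachford–Rice: g(ψ₂) = Σ zᵢ(Kᵢ−1)/(1+ψ₂(Kᵢ−1)) = 0.
g(0) = ΣzᵢKᵢ − 1 = 0.226 and g(1) = 1 − Σzᵢ/Kᵢ = -0.470, so a root lies in (0, 1).
Iterate (Newton) starting at ψ₂ = 0.51:
  ψ₂ = 0.510: g = 0.0184, g' = -0.480 → ψ₂ = 0.548
  ψ₂ = 0.548: g = -0.0005, g' = -0.509 → ψ₂ = 0.547
Converged at ψ₂ = 0.547.
  1: x = 0.298, y = 0.540
  2: x = 0.343, y = 0.377
  3: x = 0.359, y = 0.083

x_3 (drum 2) = 0.359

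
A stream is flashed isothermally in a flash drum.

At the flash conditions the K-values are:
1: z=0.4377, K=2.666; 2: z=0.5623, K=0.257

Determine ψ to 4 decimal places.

Rachford–Rice: g(ψ) = Σ zᵢ(Kᵢ−1)/(1+ψ(Kᵢ−1)) = 0.
Feasibility: ΣzᵢKᵢ = 1.3114, Σzᵢ/Kᵢ = 2.3521 — both > 1, two phases present.
Binary case is linear: z₁(K₁−1)(1+ψ(K₂−1)) + z₂(K₂−1)(1+ψ(K₁−1)) = 0
⇒ ψ = [z₁(K₁−1)+z₂(K₂−1)] / [−(K₁−1)(K₂−1)] = 0.31142/1.23784 = 0.2516

ψ = 0.2516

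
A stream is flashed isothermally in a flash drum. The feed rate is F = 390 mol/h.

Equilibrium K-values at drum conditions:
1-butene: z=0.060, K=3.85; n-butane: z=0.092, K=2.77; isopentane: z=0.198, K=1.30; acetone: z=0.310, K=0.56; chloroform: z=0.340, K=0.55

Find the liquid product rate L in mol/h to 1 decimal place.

Rachford–Rice: g(β) = Σ zᵢ(Kᵢ−1)/(1+β(Kᵢ−1)) = 0.
g(0) = ΣzᵢKᵢ − 1 = 0.104 and g(1) = 1 − Σzᵢ/Kᵢ = -0.373, so a root lies in (0, 1).
Newton iteration, β⁰ = 0.33:
  β = 0.330: g = -0.0943, g' = -0.436 → β = 0.114
  β = 0.114: g = 0.0172, g' = -0.637 → β = 0.141
  β = 0.141: g = 0.0006, g' = -0.596 → β = 0.142
Converged at β = 0.142.
Then V = β·F = 0.1418·390 = 55.3 mol/h and L = F − V = 334.7 mol/h.

L = 334.7 mol/h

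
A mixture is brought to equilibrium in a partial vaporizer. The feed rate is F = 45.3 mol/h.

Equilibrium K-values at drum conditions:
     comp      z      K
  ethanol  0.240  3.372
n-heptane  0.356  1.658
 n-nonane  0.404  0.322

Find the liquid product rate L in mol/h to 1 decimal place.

L = 21.4 mol/h

Let ψ = V/F and solve Σ zᵢ(Kᵢ−1)/(1+ψ(Kᵢ−1)) = 0.
Feasibility: ΣzᵢKᵢ = 1.530, Σzᵢ/Kᵢ = 1.541 — both > 1, two phases present.
Newton iteration, ψ⁰ = 0.5:
  ψ = 0.500: g = 0.0223, g' = -0.795 → ψ = 0.528
Converged at ψ = 0.528.
Then V = ψ·F = 0.5279·45.3 = 23.9 mol/h and L = F − V = 21.4 mol/h.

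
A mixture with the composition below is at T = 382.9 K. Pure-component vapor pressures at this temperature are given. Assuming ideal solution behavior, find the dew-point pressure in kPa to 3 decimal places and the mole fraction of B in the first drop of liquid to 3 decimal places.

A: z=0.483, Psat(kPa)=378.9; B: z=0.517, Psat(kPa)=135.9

At the dew point ψ → 1, so Σzᵢ/Kᵢ = 1 with Kᵢ = Pᵢˢᵃᵗ/P ⇒ 1/P = Σzᵢ/Pᵢˢᵃᵗ.
1/P = 0.483/378.9 + 0.517/135.9 = 0.005079 ⇒ P = 196.889 kPa
xᵢ = zᵢP/Pᵢˢᵃᵗ ⇒ x_B = 0.517·196.889/135.9 = 0.749

Pdew = 196.889 kPa, x_B = 0.749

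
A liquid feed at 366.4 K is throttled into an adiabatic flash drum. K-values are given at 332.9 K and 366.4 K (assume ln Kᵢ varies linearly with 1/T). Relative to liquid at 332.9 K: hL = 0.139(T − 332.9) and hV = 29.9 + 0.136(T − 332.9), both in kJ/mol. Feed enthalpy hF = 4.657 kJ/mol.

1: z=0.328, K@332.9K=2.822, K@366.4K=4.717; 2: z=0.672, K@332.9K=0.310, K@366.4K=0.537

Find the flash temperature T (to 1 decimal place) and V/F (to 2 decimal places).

Adiabatic flash: solve Rachford–Rice at each trial T, then check hF = ψ·hV(T) + (1−ψ)·hL(T).
  T = 332.9 K: K = (2.822, 0.310), RR gives ψ = 0.107, H_out = 3.185 kJ/mol
  T = 366.4 K: K = (4.717, 0.537), RR gives ψ = 0.528, H_out = 20.380 kJ/mol
  T = 349.6 K: K = (3.691, 0.413), RR gives ψ = 0.309, H_out = 11.548 kJ/mol
  T = 341.2 K: K = (3.235, 0.359), RR gives ψ = 0.211, H_out = 7.455 kJ/mol
  T = 337.0 K: K = (3.022, 0.334), RR gives ψ = 0.160, H_out = 5.344 kJ/mol
  T = 334.9 K: K = (2.918, 0.321), RR gives ψ = 0.133, H_out = 4.253 kJ/mol
Linear interpolation between T = 334.9 (H_out = 4.253) and T = 337.0 (H_out = 5.344) on hF = 4.657 gives T ≈ 335.7 K, at which ψ = 0.14.

T = 335.7 K, V/F = 0.14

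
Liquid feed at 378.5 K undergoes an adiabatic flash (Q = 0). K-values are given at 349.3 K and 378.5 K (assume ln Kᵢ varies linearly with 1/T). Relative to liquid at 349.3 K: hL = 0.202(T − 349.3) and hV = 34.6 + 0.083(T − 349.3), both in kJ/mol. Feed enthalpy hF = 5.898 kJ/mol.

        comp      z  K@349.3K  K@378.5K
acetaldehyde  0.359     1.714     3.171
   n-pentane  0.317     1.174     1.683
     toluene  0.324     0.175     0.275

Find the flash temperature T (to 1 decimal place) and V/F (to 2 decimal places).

Adiabatic flash: solve Rachford–Rice at each trial T, then check hF = ψ·hV(T) + (1−ψ)·hL(T).
  T = 349.3 K: K = (1.714, 1.174, 0.175), RR gives ψ = 0.105, H_out = 3.630 kJ/mol
  T = 378.5 K: K = (3.171, 1.683, 0.275), RR gives ψ = 0.679, H_out = 27.041 kJ/mol
  T = 363.9 K: K = (2.360, 1.416, 0.221), RR gives ψ = 0.483, H_out = 18.828 kJ/mol
  T = 356.6 K: K = (2.018, 1.292, 0.197), RR gives ψ = 0.337, H_out = 12.830 kJ/mol
  T = 353.0 K: K = (1.863, 1.233, 0.186), RR gives ψ = 0.238, H_out = 8.878 kJ/mol
  T = 351.1 K: K = (1.786, 1.202, 0.180), RR gives ψ = 0.175, H_out = 6.371 kJ/mol
Linear interpolation between T = 349.3 (H_out = 3.630) and T = 351.1 (H_out = 6.371) on hF = 5.898 gives T ≈ 350.8 K, at which ψ = 0.16.

T = 350.8 K, V/F = 0.16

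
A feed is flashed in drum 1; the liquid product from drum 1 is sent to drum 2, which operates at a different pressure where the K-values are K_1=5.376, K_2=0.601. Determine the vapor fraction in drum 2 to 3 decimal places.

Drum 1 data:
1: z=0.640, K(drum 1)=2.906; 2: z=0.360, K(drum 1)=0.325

V/F (drum 2) = 0.487

Drum 1:
Let ψ₁ = V/F and solve Σ zᵢ(Kᵢ−1)/(1+ψ₁(Kᵢ−1)) = 0.
Feasibility: ΣzᵢKᵢ = 1.977, Σzᵢ/Kᵢ = 1.328 — both > 1, two phases present.
Newton iteration, ψ₁⁰ = 0.43:
  ψ₁ = 0.430: g = 0.3280, g' = -1.028 → ψ₁ = 0.749
  ψ₁ = 0.749: g = 0.0109, g' = -1.066 → ψ₁ = 0.759
Converged at ψ₁ = 0.759.
Drum-1 compositions:
  1: x = 0.262, y = 0.760
  2: x = 0.738, y = 0.240
Drum-2 feed = drum-1 liquid: z₂ = (0.2615, 0.7385).
Drum 2:
Material balance + equilibrium reduce to Σ zᵢ(Kᵢ−1)/(1+ψ₂(Kᵢ−1)) = 0.
Feasibility: ΣzᵢKᵢ = 1.850, Σzᵢ/Kᵢ = 1.277 — both > 1, two phases present.
Iterate (Newton) starting at ψ₂ = 0.5:
  ψ₂ = 0.500: g = -0.0091, g' = -0.676 → ψ₂ = 0.487
Converged at ψ₂ = 0.487.
  1: x = 0.084, y = 0.449
  2: x = 0.916, y = 0.551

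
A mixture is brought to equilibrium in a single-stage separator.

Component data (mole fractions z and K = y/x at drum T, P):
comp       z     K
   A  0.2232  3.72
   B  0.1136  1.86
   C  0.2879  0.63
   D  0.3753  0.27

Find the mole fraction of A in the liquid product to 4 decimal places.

x_A = 0.1352

Let ψ = V/F and solve Σ zᵢ(Kᵢ−1)/(1+ψ(Kᵢ−1)) = 0.
Check two-phase: ΣzᵢKᵢ = 1.3243 > 1 and Σzᵢ/Kᵢ = 1.9681 > 1, so g(0) = 0.3243 > 0 and g(1) = -0.9681 < 0.
Iterate (Newton) starting at ψ = 0.5:
  ψ = 0.5000: g = -0.23658, g' = -0.8929 → ψ = 0.2350
  ψ = 0.2350: g = 0.00423, g' = -1.0113 → ψ = 0.2392
Converged at ψ = 0.2392.
Compositions from xᵢ = zᵢ/(1+ψ(Kᵢ−1)), yᵢ = Kᵢxᵢ:
  A: x = 0.1352, y = 0.5030
  B: x = 0.0942, y = 0.1752
  C: x = 0.3159, y = 0.1990
  D: x = 0.4547, y = 0.1228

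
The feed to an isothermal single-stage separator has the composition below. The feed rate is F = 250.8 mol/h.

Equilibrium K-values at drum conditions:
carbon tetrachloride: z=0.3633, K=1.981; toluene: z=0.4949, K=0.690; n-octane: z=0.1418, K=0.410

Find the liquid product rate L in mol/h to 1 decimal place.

Newton iteration, β⁰ = 0.5:
  β = 0.5000: g = -0.06112, g' = -0.3233 → β = 0.3110
  β = 0.3110: g = 0.00085, g' = -0.3376 → β = 0.3135
Converged at β = 0.3135.
Then V = β·F = 0.3135·250.8 = 78.6 mol/h and L = F − V = 172.2 mol/h.

L = 172.2 mol/h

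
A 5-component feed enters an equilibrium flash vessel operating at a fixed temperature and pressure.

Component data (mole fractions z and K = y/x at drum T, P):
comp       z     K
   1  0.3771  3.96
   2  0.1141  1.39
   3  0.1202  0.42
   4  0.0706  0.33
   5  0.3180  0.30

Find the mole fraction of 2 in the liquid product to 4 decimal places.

Rachford–Rice: g(β) = Σ zᵢ(Kᵢ−1)/(1+β(Kᵢ−1)) = 0.
g(0) = ΣzᵢKᵢ − 1 = 0.8211 and g(1) = 1 − Σzᵢ/Kᵢ = -0.7374, so a root lies in (0, 1).
Newton iteration, β⁰ = 0.67:
  β = 0.6700: g = -0.20962, g' = -1.1473 → β = 0.4873
  β = 0.4873: g = -0.01084, g' = -1.0735 → β = 0.4772
Converged at β = 0.4772.
Compositions from xᵢ = zᵢ/(1+β(Kᵢ−1)), yᵢ = Kᵢxᵢ:
  1: x = 0.1563, y = 0.6190
  2: x = 0.0962, y = 0.1337
  3: x = 0.1662, y = 0.0698
  4: x = 0.1038, y = 0.0342
  5: x = 0.4775, y = 0.1433

x_2 = 0.0962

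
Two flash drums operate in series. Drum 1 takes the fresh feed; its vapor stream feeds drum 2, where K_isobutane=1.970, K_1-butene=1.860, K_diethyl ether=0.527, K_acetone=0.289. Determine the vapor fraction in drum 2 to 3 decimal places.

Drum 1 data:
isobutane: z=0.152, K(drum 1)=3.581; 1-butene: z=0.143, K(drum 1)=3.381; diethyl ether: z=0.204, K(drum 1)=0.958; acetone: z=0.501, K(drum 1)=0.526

V/F (drum 2) = 0.125

Drum 1:
Let ψ₁ = V/F and solve Σ zᵢ(Kᵢ−1)/(1+ψ₁(Kᵢ−1)) = 0.
Feasibility: ΣzᵢKᵢ = 1.487, Σzᵢ/Kᵢ = 1.250 — both > 1, two phases present.
Newton iteration, ψ₁⁰ = 0.49:
  ψ₁ = 0.490: g = 0.0123, g' = -0.561 → ψ₁ = 0.512
Converged at ψ₁ = 0.512.
Drum-1 compositions:
  isobutane: x = 0.065, y = 0.234
  1-butene: x = 0.064, y = 0.218
  diethyl ether: x = 0.208, y = 0.200
  acetone: x = 0.662, y = 0.348
Drum-2 feed = drum-1 vapor: z₂ = (0.2344, 0.2178, 0.1997, 0.3480).
Drum 2:
Rachford–Rice: g(ψ₂) = Σ zᵢ(Kᵢ−1)/(1+ψ₂(Kᵢ−1)) = 0.
Feasibility: ΣzᵢKᵢ = 1.073, Σzᵢ/Kᵢ = 1.819 — both > 1, two phases present.
Newton–Raphson from ψ₂ = 0.41:
  ψ₂ = 0.410: g = -0.1653, g' = -0.620 → ψ₂ = 0.144
  ψ₂ = 0.144: g = -0.0106, g' = -0.567 → ψ₂ = 0.125
Converged at ψ₂ = 0.125.
  isobutane: x = 0.209, y = 0.412
  1-butene: x = 0.197, y = 0.366
  diethyl ether: x = 0.212, y = 0.112
  acetone: x = 0.382, y = 0.110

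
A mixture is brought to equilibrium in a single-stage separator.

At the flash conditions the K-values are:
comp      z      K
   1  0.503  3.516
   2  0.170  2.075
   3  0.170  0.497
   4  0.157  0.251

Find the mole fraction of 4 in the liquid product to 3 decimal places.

x_4 = 0.452

Newton iteration, ψ⁰ = 0.58:
  ψ = 0.580: g = 0.2985, g' = -0.962 → ψ = 0.890
  ψ = 0.890: g = -0.0238, g' = -1.289 → ψ = 0.872
  ψ = 0.872: g = -0.0005, g' = -1.232 → ψ = 0.871
Converged at ψ = 0.871.
Compositions from xᵢ = zᵢ/(1+ψ(Kᵢ−1)), yᵢ = Kᵢxᵢ:
  1: x = 0.158, y = 0.554
  2: x = 0.088, y = 0.182
  3: x = 0.303, y = 0.150
  4: x = 0.452, y = 0.113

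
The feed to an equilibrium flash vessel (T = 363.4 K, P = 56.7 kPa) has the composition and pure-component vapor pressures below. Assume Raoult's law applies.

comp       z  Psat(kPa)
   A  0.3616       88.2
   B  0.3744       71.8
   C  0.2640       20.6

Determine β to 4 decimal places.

Raoult's law: Kᵢ = Pᵢˢᵃᵗ/P = Pᵢˢᵃᵗ/56.7.
  K_A = 88.2/56.7 = 1.555556, K_B = 71.8/56.7 = 1.266314, K_C = 20.6/56.7 = 0.363316
Newton–Raphson from β = 0.57:
  β = 0.5700: g = -0.02469, g' = -0.3481 → β = 0.4991
  β = 0.4991: g = -0.00107, g' = -0.3190 → β = 0.4957
Converged at β = 0.4957.

β = 0.4957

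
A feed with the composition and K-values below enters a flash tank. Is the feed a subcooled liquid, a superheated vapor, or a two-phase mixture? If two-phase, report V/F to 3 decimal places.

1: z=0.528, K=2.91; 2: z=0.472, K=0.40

two-phase, V/F = 0.633

ΣzᵢKᵢ = 1.725; Σzᵢ/Kᵢ = 1.361.
Both exceed 1, so a two-phase solution exists.
Let ψ = V/F and solve Σ zᵢ(Kᵢ−1)/(1+ψ(Kᵢ−1)) = 0.
Binary case is linear: z₁(K₁−1)(1+ψ(K₂−1)) + z₂(K₂−1)(1+ψ(K₁−1)) = 0
⇒ ψ = [z₁(K₁−1)+z₂(K₂−1)] / [−(K₁−1)(K₂−1)] = 0.7253/1.1460 = 0.633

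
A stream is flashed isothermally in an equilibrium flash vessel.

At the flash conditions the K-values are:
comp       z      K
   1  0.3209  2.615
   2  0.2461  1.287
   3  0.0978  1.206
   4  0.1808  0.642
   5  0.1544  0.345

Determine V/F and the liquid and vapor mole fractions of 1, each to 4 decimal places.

V/F = 0.7955, x_1 = 0.1405, y_1 = 0.3673

Material balance + equilibrium reduce to Σ zᵢ(Kᵢ−1)/(1+V/F(Kᵢ−1)) = 0.
g(0) = ΣzᵢKᵢ − 1 = 0.4432 and g(1) = 1 − Σzᵢ/Kᵢ = -0.1242, so a root lies in (0, 1).
Newton–Raphson from V/F = 0.6:
  V/F = 0.6000: g = 0.09235, g' = -0.4513 → V/F = 0.8046
  V/F = 0.8046: g = -0.00470, g' = -0.5166 → V/F = 0.7955
Converged at V/F = 0.7955.
Compositions from xᵢ = zᵢ/(1+V/F(Kᵢ−1)), yᵢ = Kᵢxᵢ:
  1: x = 0.1405, y = 0.3673
  2: x = 0.2004, y = 0.2579
  3: x = 0.0840, y = 0.1013
  4: x = 0.2528, y = 0.1623
  5: x = 0.3224, y = 0.1112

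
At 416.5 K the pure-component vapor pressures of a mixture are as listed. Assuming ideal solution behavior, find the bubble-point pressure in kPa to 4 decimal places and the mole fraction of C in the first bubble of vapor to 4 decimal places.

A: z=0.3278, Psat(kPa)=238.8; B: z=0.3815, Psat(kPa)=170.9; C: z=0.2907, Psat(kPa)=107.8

Pbub = 174.8144 kPa, y_C = 0.1793

At the bubble point ψ → 0, so ΣzᵢKᵢ = 1 with Kᵢ = Pᵢˢᵃᵗ/P ⇒ P = ΣzᵢPᵢˢᵃᵗ.
P = 0.3278·238.8 + 0.3815·170.9 + 0.2907·107.8 = 174.8144 kPa
yᵢ = zᵢPᵢˢᵃᵗ/P ⇒ y_C = 0.2907·107.8/174.8144 = 0.1793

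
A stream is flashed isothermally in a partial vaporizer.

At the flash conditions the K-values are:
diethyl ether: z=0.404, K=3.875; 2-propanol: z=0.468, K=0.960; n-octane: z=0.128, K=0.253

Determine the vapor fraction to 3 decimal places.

Material balance + equilibrium reduce to Σ zᵢ(Kᵢ−1)/(1+ψ(Kᵢ−1)) = 0.
Check two-phase: ΣzᵢKᵢ = 2.047 > 1 and Σzᵢ/Kᵢ = 1.098 > 1, so g(0) = 1.047 > 0 and g(1) = -0.098 < 0.
Newton iteration, ψ⁰ = 0.41:
  ψ = 0.410: g = 0.3762, g' = -0.853 → ψ = 0.851
  ψ = 0.851: g = 0.0549, g' = -0.821 → ψ = 0.918
  ψ = 0.918: g = -0.0047, g' = -0.977 → ψ = 0.913
Converged at ψ = 0.913.

ψ = 0.913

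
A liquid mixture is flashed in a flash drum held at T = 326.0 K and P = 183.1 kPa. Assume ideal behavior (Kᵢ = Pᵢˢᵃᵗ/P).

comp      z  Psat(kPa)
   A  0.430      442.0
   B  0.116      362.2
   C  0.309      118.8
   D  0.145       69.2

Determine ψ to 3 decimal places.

Raoult's law: Kᵢ = Pᵢˢᵃᵗ/P = Pᵢˢᵃᵗ/183.1.
  K_A = 442.0/183.1 = 2.41398, K_B = 362.2/183.1 = 1.97815, K_C = 118.8/183.1 = 0.64883, K_D = 69.2/183.1 = 0.37794
Let ψ = V/F and solve Σ zᵢ(Kᵢ−1)/(1+ψ(Kᵢ−1)) = 0.
g(0) = ΣzᵢKᵢ − 1 = 0.523 and g(1) = 1 − Σzᵢ/Kᵢ = -0.097, so a root lies in (0, 1).
Newton–Raphson from ψ = 0.5:
  ψ = 0.500: g = 0.1698, g' = -0.519 → ψ = 0.827
  ψ = 0.827: g = 0.0043, g' = -0.530 → ψ = 0.835
Converged at ψ = 0.835.

ψ = 0.835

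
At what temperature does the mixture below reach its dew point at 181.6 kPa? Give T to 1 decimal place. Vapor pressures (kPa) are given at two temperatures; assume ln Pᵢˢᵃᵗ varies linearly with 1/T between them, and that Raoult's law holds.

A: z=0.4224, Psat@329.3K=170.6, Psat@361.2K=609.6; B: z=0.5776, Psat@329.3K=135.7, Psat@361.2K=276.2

T = 335.9 K

Dew-point temperature: Σzᵢ·P/Pᵢˢᵃᵗ(T) = 1. Interpolate ln Pᵢˢᵃᵗ = aᵢ + bᵢ/T.
  T = 329.3 K: ΣzᵢP/Pᵢˢᵃᵗ = 1.2226
  T = 361.2 K: ΣzᵢP/Pᵢˢᵃᵗ = 0.5056
  T = 345.2 K: ΣzᵢP/Pᵢˢᵃᵗ = 0.7650
  T = 337.2 K: ΣzᵢP/Pᵢˢᵃᵗ = 0.9609
  T = 333.2 K: ΣzᵢP/Pᵢˢᵃᵗ = 1.0833
  T = 335.2 K: ΣzᵢP/Pᵢˢᵃᵗ = 1.0197
Interpolating between 335.2 K and 337.2 K gives T ≈ 335.9 K.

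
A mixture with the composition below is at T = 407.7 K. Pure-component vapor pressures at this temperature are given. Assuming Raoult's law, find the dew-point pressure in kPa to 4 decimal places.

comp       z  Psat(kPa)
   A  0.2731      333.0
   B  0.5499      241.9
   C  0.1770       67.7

At the dew point ψ → 1, so Σzᵢ/Kᵢ = 1 with Kᵢ = Pᵢˢᵃᵗ/P ⇒ 1/P = Σzᵢ/Pᵢˢᵃᵗ.
1/P = 0.2731/333.0 + 0.5499/241.9 + 0.1770/67.7 = 0.0057078 ⇒ P = 175.1973 kPa

Pdew = 175.1973 kPa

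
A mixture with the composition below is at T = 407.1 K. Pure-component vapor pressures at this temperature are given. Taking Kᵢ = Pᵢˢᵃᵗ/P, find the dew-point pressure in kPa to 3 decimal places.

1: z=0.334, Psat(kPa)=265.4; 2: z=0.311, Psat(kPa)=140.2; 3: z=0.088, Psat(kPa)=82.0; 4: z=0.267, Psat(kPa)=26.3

At the dew point ψ → 1, so Σzᵢ/Kᵢ = 1 with Kᵢ = Pᵢˢᵃᵗ/P ⇒ 1/P = Σzᵢ/Pᵢˢᵃᵗ.
1/P = 0.334/265.4 + 0.311/140.2 + 0.088/82.0 + 0.267/26.3 = 0.014702 ⇒ P = 68.018 kPa

Pdew = 68.018 kPa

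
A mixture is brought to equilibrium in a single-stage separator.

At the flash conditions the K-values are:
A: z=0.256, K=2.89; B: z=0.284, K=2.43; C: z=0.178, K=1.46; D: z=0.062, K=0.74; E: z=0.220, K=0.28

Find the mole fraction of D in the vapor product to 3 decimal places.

Material balance + equilibrium reduce to Σ zᵢ(Kᵢ−1)/(1+ψ(Kᵢ−1)) = 0.
Feasibility: ΣzᵢKᵢ = 1.797, Σzᵢ/Kᵢ = 1.197 — both > 1, two phases present.
Newton iteration, ψ⁰ = 0.5:
  ψ = 0.500: g = 0.2861, g' = -0.748 → ψ = 0.882
  ψ = 0.882: g = -0.0362, g' = -1.126 → ψ = 0.850
  ψ = 0.850: g = -0.0015, g' = -1.038 → ψ = 0.849
Converged at ψ = 0.849.
Compositions from xᵢ = zᵢ/(1+ψ(Kᵢ−1)), yᵢ = Kᵢxᵢ:
  A: x = 0.098, y = 0.284
  B: x = 0.128, y = 0.312
  C: x = 0.128, y = 0.187
  D: x = 0.080, y = 0.059
  E: x = 0.566, y = 0.158

y_D = 0.059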